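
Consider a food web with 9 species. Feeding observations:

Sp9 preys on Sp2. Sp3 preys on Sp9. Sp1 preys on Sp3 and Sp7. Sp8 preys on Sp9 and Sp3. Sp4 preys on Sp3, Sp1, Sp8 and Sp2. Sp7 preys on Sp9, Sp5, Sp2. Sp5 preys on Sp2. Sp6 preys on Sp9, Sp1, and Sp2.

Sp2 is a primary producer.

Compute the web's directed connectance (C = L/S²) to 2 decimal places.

The web has S = 9 species and L = 17 feeding links.
C = L / S² = 17 / 81 = 0.2099 ≈ 0.21.

C = 0.21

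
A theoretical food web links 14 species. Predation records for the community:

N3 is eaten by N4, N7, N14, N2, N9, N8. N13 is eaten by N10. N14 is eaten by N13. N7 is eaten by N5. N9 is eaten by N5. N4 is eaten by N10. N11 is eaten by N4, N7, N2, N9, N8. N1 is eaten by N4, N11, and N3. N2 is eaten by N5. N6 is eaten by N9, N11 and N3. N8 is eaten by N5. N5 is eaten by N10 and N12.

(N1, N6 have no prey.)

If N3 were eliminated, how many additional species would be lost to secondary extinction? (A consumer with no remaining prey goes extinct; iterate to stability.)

2

Remove N3.
Round 1: N14 (all prey gone) → extinct.
Round 2: N13 (all prey gone) → extinct.
No further losses. Total secondary extinctions: 2.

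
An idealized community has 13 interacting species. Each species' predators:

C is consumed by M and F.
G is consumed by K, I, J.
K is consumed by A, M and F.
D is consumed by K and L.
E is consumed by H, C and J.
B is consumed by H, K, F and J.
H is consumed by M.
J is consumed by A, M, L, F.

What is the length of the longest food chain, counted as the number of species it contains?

One longest chain: G → K → F.
It has 3 species and 2 links.

3 species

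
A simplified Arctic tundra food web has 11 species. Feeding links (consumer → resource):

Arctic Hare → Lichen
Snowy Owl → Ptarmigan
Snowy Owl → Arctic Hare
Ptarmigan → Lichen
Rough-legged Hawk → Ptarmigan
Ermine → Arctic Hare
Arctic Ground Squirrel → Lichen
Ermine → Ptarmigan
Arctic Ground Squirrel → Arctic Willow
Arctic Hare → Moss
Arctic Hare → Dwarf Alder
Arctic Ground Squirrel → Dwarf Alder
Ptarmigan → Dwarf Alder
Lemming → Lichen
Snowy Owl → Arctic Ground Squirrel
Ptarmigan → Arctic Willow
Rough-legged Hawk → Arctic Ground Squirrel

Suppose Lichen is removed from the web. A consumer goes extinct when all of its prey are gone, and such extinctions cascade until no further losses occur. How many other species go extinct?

1

Remove Lichen.
Round 1: Lemming (all prey gone) → extinct.
No further losses. Total secondary extinctions: 1.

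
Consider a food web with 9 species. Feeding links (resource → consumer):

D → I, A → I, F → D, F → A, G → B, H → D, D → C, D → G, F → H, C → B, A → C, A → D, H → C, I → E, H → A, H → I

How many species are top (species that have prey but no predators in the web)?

2

Top species (has prey, but nothing eats it): E, B.
Count: 2.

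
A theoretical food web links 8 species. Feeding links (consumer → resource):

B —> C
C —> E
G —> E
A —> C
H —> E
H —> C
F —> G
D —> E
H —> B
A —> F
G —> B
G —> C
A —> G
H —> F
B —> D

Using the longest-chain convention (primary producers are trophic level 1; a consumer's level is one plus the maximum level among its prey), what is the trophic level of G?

Trophic level 4

E is a producer → level 1.
D eats E → level 2.
B eats D (level 2); other prey at levels: C 2 → level 3.
G eats B (level 3); other prey at levels: E 1, C 2 → level 4.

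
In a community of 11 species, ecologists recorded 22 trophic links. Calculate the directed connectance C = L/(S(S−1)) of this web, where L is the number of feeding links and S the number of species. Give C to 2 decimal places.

The web has S = 11 species and L = 22 feeding links.
C = L / (S(S−1)) = 22 / 110 = 0.2000 ≈ 0.20.

C = 0.20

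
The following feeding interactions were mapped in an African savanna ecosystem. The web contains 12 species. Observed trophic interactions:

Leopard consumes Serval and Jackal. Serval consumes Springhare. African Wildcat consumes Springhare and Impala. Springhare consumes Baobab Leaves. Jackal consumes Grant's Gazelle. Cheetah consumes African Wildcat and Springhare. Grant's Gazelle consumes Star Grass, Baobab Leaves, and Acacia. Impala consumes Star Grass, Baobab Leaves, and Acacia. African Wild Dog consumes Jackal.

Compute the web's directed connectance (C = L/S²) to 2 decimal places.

The web has S = 12 species and L = 16 feeding links.
C = L / S² = 16 / 144 = 0.1111 ≈ 0.11.

C = 0.11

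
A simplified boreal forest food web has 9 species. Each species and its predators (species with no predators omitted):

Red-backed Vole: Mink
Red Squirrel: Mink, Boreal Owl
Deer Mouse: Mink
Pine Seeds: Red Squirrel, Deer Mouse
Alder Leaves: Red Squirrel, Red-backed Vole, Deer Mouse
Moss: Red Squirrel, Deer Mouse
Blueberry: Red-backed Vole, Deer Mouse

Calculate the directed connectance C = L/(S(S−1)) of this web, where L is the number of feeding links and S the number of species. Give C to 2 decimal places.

C = 0.18

The web has S = 9 species and L = 13 feeding links.
C = L / (S(S−1)) = 13 / 72 = 0.1806 ≈ 0.18.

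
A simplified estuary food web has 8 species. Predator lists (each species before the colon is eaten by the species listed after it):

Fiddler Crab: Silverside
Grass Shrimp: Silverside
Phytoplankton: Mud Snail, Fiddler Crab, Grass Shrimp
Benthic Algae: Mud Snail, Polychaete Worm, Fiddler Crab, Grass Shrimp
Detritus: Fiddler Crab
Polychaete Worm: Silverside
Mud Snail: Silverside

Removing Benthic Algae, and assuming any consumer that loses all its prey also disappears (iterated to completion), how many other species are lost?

Remove Benthic Algae.
Round 1: Polychaete Worm (all prey gone) → extinct.
No further losses. Total secondary extinctions: 1.

1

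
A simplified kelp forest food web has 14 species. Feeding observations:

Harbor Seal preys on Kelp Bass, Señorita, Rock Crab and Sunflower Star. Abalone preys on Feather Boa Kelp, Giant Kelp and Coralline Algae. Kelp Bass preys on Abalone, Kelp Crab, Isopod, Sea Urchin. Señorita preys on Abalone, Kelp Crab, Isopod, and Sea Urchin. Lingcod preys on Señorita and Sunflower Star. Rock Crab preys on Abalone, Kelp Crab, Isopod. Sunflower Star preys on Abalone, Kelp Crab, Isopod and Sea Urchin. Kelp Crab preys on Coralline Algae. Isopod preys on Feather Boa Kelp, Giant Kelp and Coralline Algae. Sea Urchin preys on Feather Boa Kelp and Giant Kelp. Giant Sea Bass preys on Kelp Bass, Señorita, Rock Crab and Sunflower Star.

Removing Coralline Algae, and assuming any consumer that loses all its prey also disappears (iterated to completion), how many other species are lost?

Remove Coralline Algae.
Round 1: Kelp Crab (all prey gone) → extinct.
No further losses. Total secondary extinctions: 1.

1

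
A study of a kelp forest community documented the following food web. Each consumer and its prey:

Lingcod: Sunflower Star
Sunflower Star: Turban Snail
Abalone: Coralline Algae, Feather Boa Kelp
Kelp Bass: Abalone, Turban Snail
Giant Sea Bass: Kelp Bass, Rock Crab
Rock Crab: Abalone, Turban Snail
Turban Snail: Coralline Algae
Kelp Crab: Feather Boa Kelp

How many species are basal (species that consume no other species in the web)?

Basal species (no prey listed): Coralline Algae, Feather Boa Kelp.
Count: 2.

2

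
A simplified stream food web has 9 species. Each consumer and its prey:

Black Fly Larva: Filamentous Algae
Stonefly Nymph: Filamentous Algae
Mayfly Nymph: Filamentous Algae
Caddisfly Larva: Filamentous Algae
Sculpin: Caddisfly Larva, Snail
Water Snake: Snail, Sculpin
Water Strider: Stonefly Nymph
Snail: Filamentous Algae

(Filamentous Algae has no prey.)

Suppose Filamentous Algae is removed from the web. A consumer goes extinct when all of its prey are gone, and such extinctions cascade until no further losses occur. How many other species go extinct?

8

Remove Filamentous Algae.
Round 1: Black Fly Larva (all prey gone), Mayfly Nymph (all prey gone), Stonefly Nymph (all prey gone), Caddisfly Larva (all prey gone), Snail (all prey gone) → extinct.
Round 2: Water Strider (all prey gone), Sculpin (all prey gone) → extinct.
Round 3: Water Snake (all prey gone) → extinct.
No further losses. Total secondary extinctions: 8.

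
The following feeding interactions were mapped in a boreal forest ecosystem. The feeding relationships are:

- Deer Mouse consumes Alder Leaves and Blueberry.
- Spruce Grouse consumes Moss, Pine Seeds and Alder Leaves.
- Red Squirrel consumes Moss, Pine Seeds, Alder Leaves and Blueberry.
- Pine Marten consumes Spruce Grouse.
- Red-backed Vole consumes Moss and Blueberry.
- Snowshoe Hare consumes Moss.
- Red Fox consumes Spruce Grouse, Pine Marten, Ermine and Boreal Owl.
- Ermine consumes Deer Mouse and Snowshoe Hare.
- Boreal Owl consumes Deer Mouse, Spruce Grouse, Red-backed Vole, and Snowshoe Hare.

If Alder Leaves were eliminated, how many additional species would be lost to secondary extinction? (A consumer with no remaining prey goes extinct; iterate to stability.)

0

Remove Alder Leaves.
Every predator of it retains at least one other prey: Spruce Grouse still has Pine Seeds, Moss; Deer Mouse still has Blueberry; Red Squirrel still has Pine Seeds, Blueberry, Moss.
No consumer loses all prey, so no secondary extinctions occur.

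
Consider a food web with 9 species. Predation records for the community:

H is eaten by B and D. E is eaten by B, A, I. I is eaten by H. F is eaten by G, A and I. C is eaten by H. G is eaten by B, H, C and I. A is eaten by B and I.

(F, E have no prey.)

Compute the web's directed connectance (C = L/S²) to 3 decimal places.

C = 0.198

The web has S = 9 species and L = 16 feeding links.
C = L / S² = 16 / 81 = 0.1975 ≈ 0.198.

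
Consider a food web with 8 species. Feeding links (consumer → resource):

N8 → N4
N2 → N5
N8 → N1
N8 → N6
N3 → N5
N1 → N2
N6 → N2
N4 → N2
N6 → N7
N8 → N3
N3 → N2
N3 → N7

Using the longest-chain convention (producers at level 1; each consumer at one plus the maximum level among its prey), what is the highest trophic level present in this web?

4

Producers (level 1): N5, N7.
N5 → N2 → N4 → N8 gives N8 level 4.
No species has a prey at level 4, so no species reaches level 5.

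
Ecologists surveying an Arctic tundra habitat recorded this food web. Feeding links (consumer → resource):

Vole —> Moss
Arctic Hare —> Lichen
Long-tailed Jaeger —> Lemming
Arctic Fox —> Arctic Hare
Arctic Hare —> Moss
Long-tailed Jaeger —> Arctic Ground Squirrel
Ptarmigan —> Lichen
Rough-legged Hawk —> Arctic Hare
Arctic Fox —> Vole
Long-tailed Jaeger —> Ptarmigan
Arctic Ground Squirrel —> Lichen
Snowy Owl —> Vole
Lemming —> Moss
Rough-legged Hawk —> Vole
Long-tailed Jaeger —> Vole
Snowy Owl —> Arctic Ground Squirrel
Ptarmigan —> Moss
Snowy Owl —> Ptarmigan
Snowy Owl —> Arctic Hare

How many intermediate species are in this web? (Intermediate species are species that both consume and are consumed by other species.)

Intermediate species (has both prey and predators): Ptarmigan, Arctic Hare, Lemming, Vole, Arctic Ground Squirrel.
Count: 5.

5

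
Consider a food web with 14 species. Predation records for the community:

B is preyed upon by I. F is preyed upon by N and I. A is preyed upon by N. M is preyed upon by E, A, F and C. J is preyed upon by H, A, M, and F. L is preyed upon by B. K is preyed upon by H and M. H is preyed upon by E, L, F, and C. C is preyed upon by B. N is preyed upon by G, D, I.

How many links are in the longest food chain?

4 links

One longest chain: K → M → F → N → G.
It has 5 species and 4 links.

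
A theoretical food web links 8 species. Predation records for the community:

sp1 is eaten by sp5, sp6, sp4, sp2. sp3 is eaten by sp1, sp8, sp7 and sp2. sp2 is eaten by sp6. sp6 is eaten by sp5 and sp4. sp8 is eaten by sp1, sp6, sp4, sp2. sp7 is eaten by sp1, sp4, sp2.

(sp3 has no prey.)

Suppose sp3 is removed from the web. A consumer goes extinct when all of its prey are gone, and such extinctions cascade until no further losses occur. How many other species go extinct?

Remove sp3.
Round 1: sp8 (all prey gone), sp7 (all prey gone) → extinct.
Round 2: sp1 (all prey gone) → extinct.
Round 3: sp2 (all prey gone) → extinct.
Round 4: sp6 (all prey gone) → extinct.
Round 5: sp4 (all prey gone), sp5 (all prey gone) → extinct.
No further losses. Total secondary extinctions: 7.

7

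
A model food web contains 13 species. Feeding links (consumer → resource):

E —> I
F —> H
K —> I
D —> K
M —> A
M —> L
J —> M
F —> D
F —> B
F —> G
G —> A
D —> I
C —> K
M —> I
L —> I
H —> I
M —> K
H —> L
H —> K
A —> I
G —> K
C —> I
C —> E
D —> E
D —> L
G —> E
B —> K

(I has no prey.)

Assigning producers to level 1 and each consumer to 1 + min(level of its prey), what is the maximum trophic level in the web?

3

Producers (level 1): I.
Following each consumer down to its lowest-level prey: I → D → F (levels 1 through 3).
All prey of F (D 2, H 2, B 3, G 3) are at level 2 or above, so F is at level 1 + 2 = 3.
Every consumer has at least one prey at level 2 or below, so none exceeds level 3.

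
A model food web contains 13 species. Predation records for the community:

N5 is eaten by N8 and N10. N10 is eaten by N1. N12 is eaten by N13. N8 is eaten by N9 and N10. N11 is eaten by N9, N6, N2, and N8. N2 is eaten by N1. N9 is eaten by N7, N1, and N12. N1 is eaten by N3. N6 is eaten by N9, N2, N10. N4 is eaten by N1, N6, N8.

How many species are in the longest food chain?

5 species

One longest chain: N11 → N6 → N2 → N1 → N3.
It has 5 species and 4 links.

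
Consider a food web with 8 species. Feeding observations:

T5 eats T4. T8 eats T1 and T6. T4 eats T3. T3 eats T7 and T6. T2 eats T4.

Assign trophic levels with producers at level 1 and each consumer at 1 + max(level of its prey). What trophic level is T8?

Trophic level 2

T6 is a producer → level 1.
T8 eats T6 (level 1); other prey at levels: T1 1 → level 2.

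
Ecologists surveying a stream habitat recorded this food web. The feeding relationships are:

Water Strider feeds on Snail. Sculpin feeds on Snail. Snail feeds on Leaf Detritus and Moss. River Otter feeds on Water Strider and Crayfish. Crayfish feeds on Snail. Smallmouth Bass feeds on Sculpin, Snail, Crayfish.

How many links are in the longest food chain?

3 links

One longest chain: Leaf Detritus → Snail → Water Strider → River Otter.
It has 4 species and 3 links.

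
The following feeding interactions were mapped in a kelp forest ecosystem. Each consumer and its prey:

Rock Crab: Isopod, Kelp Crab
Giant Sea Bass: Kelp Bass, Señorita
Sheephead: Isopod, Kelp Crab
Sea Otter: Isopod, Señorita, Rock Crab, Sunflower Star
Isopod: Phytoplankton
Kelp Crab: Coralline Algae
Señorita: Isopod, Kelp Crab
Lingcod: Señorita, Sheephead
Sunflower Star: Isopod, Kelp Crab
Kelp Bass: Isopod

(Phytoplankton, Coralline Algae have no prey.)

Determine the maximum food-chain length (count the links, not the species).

3 links

One longest chain: Phytoplankton → Isopod → Sunflower Star → Sea Otter.
It has 4 species and 3 links.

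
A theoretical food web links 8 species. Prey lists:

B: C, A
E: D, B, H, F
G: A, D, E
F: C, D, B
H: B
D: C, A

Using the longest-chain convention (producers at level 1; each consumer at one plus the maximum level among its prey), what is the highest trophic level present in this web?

Producers (level 1): C, A.
C → B → H → E → G gives G level 5.
No species has a prey at level 5, so no species reaches level 6.

5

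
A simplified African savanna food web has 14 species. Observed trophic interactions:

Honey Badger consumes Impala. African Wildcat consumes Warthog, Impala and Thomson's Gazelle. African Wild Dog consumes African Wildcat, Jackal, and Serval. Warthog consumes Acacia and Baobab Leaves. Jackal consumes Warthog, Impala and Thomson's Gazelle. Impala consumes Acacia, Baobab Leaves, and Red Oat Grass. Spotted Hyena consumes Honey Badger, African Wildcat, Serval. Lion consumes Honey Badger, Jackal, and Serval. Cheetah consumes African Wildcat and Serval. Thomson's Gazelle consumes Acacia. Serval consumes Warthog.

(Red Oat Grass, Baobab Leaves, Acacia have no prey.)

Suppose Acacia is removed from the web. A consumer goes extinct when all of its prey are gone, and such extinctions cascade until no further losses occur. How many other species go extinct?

1

Remove Acacia.
Round 1: Thomson's Gazelle (all prey gone) → extinct.
No further losses. Total secondary extinctions: 1.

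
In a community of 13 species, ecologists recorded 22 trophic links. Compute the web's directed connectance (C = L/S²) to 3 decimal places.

The web has S = 13 species and L = 22 feeding links.
C = L / S² = 22 / 169 = 0.1302 ≈ 0.130.

C = 0.130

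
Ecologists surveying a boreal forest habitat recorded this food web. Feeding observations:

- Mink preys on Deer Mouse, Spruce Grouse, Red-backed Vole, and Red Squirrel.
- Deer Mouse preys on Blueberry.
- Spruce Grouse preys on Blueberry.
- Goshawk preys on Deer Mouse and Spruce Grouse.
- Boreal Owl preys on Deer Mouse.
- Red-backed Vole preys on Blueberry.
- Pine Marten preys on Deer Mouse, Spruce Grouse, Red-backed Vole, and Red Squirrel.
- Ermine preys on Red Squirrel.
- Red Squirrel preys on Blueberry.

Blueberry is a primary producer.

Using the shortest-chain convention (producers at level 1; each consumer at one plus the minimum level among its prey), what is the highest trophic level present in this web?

3

Producers (level 1): Blueberry.
Following each consumer down to its lowest-level prey: Blueberry → Red Squirrel → Ermine (levels 1 through 3).
All prey of Ermine (Red Squirrel 2) are at level 2 or above, so Ermine is at level 1 + 2 = 3.
Every consumer has at least one prey at level 2 or below, so none exceeds level 3.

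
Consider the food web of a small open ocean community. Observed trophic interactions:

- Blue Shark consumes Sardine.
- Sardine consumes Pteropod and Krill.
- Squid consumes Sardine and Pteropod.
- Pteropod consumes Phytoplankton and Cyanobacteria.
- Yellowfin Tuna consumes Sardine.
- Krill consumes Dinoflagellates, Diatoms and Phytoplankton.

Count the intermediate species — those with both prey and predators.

3

Intermediate species (has both prey and predators): Pteropod, Krill, Sardine.
Count: 3.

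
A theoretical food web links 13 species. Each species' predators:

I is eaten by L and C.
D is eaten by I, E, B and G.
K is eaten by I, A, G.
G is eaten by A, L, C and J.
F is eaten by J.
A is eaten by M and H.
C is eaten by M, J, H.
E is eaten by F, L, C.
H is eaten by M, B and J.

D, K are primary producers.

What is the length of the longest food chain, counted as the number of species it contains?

5 species

One longest chain: D → G → A → H → B.
It has 5 species and 4 links.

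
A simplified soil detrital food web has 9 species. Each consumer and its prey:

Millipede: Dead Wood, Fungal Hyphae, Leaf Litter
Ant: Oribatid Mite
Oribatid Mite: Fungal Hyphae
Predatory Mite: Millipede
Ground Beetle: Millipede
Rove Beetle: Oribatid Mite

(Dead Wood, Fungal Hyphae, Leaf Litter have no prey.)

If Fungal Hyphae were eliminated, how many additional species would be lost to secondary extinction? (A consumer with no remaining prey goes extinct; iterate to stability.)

Remove Fungal Hyphae.
Round 1: Oribatid Mite (all prey gone) → extinct.
Round 2: Rove Beetle (all prey gone), Ant (all prey gone) → extinct.
No further losses. Total secondary extinctions: 3.

3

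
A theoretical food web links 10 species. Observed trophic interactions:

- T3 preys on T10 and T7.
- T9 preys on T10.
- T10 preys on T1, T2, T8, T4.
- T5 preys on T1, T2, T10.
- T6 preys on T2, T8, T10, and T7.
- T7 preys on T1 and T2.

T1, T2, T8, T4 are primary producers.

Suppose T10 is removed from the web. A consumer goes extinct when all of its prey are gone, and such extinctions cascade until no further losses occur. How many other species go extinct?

1

Remove T10.
Round 1: T9 (all prey gone) → extinct.
No further losses. Total secondary extinctions: 1.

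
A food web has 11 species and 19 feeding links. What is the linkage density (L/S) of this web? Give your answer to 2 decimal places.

L/S = 1.73

There are L = 19 links among S = 11 species.
L/S = 19/11 = 1.7273 ≈ 1.73.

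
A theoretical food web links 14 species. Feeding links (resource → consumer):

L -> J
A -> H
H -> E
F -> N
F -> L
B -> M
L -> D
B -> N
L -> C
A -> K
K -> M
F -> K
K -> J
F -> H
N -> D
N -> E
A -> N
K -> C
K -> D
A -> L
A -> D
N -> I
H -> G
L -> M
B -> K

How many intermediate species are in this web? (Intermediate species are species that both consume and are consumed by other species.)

4

Intermediate species (has both prey and predators): H, K, N, L.
Count: 4.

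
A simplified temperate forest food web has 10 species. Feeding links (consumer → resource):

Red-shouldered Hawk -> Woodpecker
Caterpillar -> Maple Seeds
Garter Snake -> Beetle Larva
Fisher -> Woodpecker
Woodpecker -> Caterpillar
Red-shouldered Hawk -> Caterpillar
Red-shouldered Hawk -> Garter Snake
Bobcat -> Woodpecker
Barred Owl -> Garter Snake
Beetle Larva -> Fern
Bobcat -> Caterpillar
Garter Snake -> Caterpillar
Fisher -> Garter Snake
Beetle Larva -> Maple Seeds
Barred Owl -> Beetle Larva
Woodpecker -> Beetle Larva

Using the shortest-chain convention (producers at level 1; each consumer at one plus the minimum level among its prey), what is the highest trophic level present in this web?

4

Producers (level 1): Fern, Maple Seeds.
Following each consumer down to its lowest-level prey: Maple Seeds → Caterpillar → Garter Snake → Fisher (levels 1 through 4).
All prey of Fisher (Garter Snake 3, Woodpecker 3) are at level 3 or above, so Fisher is at level 1 + 3 = 4.
Every consumer has at least one prey at level 3 or below, so none exceeds level 4.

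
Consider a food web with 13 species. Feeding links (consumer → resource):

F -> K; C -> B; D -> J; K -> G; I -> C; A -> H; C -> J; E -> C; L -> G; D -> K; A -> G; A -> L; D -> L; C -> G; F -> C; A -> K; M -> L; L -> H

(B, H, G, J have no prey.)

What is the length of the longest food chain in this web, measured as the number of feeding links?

One longest chain: H → L → M.
It has 3 species and 2 links.

2 links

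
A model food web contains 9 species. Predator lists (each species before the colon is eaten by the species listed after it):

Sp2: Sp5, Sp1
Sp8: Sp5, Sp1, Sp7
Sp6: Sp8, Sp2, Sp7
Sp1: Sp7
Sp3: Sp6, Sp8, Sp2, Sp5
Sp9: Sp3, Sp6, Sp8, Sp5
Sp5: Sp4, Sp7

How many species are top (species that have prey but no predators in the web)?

2

Top species (has prey, but nothing eats it): Sp4, Sp7.
Count: 2.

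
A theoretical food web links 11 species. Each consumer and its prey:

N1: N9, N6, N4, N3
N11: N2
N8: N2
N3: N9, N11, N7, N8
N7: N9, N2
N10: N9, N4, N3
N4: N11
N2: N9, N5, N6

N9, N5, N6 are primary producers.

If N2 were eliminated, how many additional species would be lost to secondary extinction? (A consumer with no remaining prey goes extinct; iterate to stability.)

Remove N2.
Round 1: N11 (all prey gone), N8 (all prey gone) → extinct.
Round 2: N4 (all prey gone) → extinct.
No further losses. Total secondary extinctions: 3.

3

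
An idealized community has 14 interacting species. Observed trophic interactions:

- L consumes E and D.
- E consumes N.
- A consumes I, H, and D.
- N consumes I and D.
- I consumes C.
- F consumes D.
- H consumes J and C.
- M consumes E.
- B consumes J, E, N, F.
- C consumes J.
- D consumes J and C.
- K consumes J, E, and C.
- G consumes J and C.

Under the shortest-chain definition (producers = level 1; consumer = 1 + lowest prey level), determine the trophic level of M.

Trophic level 5

J is a producer → level 1.
D eats J → level 2.
N eats D → level 3.
E eats N → level 4.
M eats E → level 5.
No prey of M is below level 4, so 5 is the minimum.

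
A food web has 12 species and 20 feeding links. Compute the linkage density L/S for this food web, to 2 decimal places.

L/S = 1.67

There are L = 20 links among S = 12 species.
L/S = 20/12 = 1.6667 ≈ 1.67.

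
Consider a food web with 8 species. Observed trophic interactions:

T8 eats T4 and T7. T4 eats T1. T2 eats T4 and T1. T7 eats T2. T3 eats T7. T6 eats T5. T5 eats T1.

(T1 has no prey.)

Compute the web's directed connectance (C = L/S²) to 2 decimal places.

The web has S = 8 species and L = 9 feeding links.
C = L / S² = 9 / 64 = 0.1406 ≈ 0.14.

C = 0.14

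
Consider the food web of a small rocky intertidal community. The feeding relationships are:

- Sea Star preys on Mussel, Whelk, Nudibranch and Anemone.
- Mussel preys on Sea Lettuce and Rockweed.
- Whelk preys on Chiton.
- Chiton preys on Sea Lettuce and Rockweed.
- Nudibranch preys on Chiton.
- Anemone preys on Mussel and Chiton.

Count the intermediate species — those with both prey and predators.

Intermediate species (has both prey and predators): Chiton, Mussel, Whelk, Anemone, Nudibranch.
Count: 5.

5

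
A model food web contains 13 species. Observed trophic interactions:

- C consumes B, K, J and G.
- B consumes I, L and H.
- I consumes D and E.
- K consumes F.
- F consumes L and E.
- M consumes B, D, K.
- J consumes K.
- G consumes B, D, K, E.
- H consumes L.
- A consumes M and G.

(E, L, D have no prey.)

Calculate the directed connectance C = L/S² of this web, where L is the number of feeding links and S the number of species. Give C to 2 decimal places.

The web has S = 13 species and L = 23 feeding links.
C = L / S² = 23 / 169 = 0.1361 ≈ 0.14.

C = 0.14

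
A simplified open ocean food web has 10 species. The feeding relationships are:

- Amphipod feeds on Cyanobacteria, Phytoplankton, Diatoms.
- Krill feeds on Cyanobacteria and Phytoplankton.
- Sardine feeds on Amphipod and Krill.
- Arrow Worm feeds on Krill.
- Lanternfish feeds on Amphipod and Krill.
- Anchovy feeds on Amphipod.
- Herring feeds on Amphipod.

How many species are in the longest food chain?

One longest chain: Phytoplankton → Amphipod → Lanternfish.
It has 3 species and 2 links.

3 species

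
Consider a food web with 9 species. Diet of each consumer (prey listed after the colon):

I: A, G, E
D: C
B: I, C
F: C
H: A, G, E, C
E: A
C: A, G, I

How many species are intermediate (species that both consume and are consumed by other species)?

3

Intermediate species (has both prey and predators): E, I, C.
Count: 3.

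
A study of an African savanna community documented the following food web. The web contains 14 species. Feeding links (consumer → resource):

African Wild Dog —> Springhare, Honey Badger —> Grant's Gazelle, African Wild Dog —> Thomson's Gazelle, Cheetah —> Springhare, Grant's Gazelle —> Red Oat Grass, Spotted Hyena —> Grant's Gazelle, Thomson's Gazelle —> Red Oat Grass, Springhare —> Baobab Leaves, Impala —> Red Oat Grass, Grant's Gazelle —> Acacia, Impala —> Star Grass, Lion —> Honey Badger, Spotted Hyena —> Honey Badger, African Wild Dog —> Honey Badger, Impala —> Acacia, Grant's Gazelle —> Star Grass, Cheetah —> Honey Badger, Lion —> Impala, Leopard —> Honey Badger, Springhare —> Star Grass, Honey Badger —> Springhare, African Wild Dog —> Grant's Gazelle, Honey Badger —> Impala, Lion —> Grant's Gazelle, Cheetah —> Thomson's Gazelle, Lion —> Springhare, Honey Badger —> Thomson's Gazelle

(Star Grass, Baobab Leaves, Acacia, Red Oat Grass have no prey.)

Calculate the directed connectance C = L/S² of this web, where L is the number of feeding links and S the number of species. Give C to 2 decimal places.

The web has S = 14 species and L = 27 feeding links.
C = L / S² = 27 / 196 = 0.1378 ≈ 0.14.

C = 0.14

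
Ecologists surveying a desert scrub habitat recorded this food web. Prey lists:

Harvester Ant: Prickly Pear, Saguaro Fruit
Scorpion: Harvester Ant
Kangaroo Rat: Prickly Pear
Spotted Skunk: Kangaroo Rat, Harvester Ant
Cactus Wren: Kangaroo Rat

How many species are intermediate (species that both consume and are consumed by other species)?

Intermediate species (has both prey and predators): Kangaroo Rat, Harvester Ant.
Count: 2.

2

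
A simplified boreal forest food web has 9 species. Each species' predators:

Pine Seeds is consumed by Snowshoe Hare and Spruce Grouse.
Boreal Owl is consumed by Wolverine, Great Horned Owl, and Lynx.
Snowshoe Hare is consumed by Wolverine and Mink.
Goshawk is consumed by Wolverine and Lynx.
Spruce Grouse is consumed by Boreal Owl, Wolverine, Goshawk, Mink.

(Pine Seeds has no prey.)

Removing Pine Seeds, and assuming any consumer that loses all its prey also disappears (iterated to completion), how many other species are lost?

Remove Pine Seeds.
Round 1: Snowshoe Hare (all prey gone), Spruce Grouse (all prey gone) → extinct.
Round 2: Mink (all prey gone), Boreal Owl (all prey gone), Goshawk (all prey gone) → extinct.
Round 3: Lynx (all prey gone), Wolverine (all prey gone), Great Horned Owl (all prey gone) → extinct.
No further losses. Total secondary extinctions: 8.

8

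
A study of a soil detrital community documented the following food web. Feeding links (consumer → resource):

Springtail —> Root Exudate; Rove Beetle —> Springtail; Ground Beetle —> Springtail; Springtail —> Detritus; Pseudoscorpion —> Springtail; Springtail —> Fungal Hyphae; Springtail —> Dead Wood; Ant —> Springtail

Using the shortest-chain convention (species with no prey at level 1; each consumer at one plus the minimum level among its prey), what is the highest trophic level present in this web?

Basal resources (level 1): Detritus, Root Exudate, Dead Wood, Fungal Hyphae.
Following each consumer down to its lowest-level prey: Detritus → Springtail → Rove Beetle (levels 1 through 3).
All prey of Rove Beetle (Springtail 2) are at level 2 or above, so Rove Beetle is at level 1 + 2 = 3.
Every consumer has at least one prey at level 2 or below, so none exceeds level 3.

3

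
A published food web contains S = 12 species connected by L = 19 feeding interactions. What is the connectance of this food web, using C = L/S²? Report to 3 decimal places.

C = 0.132

The web has S = 12 species and L = 19 feeding links.
C = L / S² = 19 / 144 = 0.1319 ≈ 0.132.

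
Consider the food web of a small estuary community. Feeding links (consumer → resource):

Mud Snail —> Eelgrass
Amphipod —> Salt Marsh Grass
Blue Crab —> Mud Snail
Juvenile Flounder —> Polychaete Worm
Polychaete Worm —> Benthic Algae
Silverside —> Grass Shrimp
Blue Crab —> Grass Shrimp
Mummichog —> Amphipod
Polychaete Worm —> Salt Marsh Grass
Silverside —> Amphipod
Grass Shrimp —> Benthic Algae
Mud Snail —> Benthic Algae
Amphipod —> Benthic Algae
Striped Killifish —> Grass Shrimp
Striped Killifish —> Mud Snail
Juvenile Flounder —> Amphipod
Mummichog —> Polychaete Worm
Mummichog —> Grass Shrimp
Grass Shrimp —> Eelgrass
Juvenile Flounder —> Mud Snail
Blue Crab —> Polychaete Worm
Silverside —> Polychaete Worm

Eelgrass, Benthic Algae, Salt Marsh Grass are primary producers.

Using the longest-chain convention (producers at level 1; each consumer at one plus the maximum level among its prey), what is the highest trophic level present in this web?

3

Producers (level 1): Eelgrass, Benthic Algae, Salt Marsh Grass.
Eelgrass → Grass Shrimp → Striped Killifish gives Striped Killifish level 3.
No species has a prey at level 3, so no species reaches level 4.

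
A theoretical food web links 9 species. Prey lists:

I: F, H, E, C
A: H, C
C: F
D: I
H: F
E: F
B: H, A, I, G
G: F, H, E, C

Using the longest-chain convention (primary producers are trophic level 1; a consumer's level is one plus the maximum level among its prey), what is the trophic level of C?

F is a producer → level 1.
C eats F → level 2.

Trophic level 2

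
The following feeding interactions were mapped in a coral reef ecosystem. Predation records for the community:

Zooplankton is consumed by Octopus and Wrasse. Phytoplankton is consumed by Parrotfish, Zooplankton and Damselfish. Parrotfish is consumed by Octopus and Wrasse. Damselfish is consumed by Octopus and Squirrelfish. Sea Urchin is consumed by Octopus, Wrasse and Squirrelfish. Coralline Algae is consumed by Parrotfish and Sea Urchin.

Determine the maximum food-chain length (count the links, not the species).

2 links

One longest chain: Phytoplankton → Zooplankton → Octopus.
It has 3 species and 2 links.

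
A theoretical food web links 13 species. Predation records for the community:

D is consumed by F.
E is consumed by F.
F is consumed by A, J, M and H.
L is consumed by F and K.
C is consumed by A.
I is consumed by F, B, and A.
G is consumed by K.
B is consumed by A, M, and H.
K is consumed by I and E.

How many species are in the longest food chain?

One longest chain: L → K → I → B → H.
It has 5 species and 4 links.

5 species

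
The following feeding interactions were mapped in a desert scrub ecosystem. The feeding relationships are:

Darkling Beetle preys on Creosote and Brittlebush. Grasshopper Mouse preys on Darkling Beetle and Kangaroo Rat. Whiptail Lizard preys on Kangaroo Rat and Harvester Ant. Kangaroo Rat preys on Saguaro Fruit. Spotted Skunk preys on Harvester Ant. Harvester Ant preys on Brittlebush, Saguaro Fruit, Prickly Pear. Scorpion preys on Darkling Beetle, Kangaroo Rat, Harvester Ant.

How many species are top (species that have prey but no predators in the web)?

Top species (has prey, but nothing eats it): Grasshopper Mouse, Scorpion, Spotted Skunk, Whiptail Lizard.
Count: 4.

4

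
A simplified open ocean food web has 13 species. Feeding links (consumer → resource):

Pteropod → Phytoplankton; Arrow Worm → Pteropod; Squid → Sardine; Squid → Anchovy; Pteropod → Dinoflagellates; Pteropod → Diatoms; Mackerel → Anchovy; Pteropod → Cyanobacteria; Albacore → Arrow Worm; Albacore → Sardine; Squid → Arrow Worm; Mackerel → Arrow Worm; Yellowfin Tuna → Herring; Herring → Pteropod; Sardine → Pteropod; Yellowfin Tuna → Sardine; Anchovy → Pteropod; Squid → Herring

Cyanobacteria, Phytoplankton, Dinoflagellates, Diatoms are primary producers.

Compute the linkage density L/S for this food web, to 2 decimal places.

There are L = 18 links among S = 13 species.
L/S = 18/13 = 1.3846 ≈ 1.38.

L/S = 1.38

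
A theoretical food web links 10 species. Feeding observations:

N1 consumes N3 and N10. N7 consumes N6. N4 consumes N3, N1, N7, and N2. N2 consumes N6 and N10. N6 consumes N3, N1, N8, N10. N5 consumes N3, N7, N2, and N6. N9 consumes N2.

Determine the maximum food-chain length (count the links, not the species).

One longest chain: N10 → N1 → N6 → N2 → N5.
It has 5 species and 4 links.

4 links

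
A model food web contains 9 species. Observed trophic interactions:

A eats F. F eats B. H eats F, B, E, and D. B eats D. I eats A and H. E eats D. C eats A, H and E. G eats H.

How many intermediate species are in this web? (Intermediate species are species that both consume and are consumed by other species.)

5

Intermediate species (has both prey and predators): E, B, F, H, A.
Count: 5.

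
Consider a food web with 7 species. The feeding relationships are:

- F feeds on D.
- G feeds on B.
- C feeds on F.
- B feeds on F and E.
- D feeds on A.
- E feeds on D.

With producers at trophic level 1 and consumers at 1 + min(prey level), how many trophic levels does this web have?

Producers (level 1): A.
Following each consumer down to its lowest-level prey: A → D → E → B → G (levels 1 through 5).
All prey of G (B 4) are at level 4 or above, so G is at level 1 + 4 = 5.
Every consumer has at least one prey at level 4 or below, so none exceeds level 5.

5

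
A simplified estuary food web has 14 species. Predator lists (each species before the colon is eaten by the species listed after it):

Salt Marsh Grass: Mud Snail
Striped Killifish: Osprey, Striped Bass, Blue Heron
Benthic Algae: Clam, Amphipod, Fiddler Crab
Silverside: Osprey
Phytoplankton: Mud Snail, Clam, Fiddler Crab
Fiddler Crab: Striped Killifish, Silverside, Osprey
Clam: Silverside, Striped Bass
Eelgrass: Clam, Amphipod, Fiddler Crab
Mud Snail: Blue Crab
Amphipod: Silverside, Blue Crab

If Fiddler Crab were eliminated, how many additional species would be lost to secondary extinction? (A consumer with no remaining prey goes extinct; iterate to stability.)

2

Remove Fiddler Crab.
Round 1: Striped Killifish (all prey gone) → extinct.
Round 2: Blue Heron (all prey gone) → extinct.
No further losses. Total secondary extinctions: 2.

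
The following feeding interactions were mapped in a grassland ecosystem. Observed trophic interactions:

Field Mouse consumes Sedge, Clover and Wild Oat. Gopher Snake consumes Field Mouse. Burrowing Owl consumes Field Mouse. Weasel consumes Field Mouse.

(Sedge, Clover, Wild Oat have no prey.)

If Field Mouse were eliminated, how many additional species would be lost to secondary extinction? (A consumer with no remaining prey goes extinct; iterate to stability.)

3

Remove Field Mouse.
Round 1: Weasel (all prey gone), Burrowing Owl (all prey gone), Gopher Snake (all prey gone) → extinct.
No further losses. Total secondary extinctions: 3.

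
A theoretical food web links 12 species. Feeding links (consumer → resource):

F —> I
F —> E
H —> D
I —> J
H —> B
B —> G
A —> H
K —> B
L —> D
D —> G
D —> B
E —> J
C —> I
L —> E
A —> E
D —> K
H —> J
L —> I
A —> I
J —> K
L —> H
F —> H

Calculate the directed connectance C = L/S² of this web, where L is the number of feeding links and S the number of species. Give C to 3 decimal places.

C = 0.153

The web has S = 12 species and L = 22 feeding links.
C = L / S² = 22 / 144 = 0.1528 ≈ 0.153.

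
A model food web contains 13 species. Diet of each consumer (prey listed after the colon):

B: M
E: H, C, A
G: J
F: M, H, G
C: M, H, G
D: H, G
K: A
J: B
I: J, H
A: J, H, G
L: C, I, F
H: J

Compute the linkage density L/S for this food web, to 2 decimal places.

There are L = 24 links among S = 13 species.
L/S = 24/13 = 1.8462 ≈ 1.85.

L/S = 1.85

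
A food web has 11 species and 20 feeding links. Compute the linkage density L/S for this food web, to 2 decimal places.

L/S = 1.82

There are L = 20 links among S = 11 species.
L/S = 20/11 = 1.8182 ≈ 1.82.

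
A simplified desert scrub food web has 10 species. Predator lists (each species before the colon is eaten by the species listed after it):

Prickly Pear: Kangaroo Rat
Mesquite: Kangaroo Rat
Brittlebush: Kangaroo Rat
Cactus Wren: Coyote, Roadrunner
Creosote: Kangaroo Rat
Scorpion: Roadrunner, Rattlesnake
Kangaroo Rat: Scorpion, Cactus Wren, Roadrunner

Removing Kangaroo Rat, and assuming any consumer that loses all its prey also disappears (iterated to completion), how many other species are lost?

5

Remove Kangaroo Rat.
Round 1: Scorpion (all prey gone), Cactus Wren (all prey gone) → extinct.
Round 2: Coyote (all prey gone), Roadrunner (all prey gone), Rattlesnake (all prey gone) → extinct.
No further losses. Total secondary extinctions: 5.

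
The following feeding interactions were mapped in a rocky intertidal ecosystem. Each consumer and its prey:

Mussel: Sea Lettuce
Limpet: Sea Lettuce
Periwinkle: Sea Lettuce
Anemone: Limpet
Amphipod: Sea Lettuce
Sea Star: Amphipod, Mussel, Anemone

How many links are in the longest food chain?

One longest chain: Sea Lettuce → Limpet → Anemone → Sea Star.
It has 4 species and 3 links.

3 links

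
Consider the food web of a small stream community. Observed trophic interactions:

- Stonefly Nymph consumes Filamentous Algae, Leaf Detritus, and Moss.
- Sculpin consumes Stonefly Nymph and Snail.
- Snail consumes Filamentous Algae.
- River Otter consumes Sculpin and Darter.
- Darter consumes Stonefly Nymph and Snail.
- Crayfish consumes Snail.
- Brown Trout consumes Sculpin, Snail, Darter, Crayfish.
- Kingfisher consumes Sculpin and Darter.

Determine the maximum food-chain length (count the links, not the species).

One longest chain: Leaf Detritus → Stonefly Nymph → Darter → Kingfisher.
It has 4 species and 3 links.

3 links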